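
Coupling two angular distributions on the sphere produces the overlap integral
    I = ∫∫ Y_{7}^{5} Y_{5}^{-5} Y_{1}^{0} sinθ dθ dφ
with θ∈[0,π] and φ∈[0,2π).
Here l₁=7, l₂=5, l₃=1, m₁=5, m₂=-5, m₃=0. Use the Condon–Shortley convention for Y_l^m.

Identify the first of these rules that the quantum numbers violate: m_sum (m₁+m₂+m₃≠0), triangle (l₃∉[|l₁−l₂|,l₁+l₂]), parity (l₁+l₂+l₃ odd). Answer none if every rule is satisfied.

m₁+m₂+m₃ = 5 − 5 + 0 = 0  ✓
triangle: |7−5|=2 ≤ l₃=1 ≤ 7+5=12  ✗
parity: l₁+l₂+l₃ = 13 is odd

triangle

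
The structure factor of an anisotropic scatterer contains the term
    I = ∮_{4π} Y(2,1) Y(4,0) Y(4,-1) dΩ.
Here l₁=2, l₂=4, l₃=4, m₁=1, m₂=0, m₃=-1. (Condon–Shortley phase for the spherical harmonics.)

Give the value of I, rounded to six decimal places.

Rules hold: Σm=0, L=10 even, 2≤4≤6.
N = 5·9·9 = 405
Δ = 2!·2!·6!/11! = 1/13860
Racah Σ t=0..2: t=0:+1/192 t=1:−1/36 t=2:+1/192 = -5/288
⇒ 3j(2 4 4; 0 0 0)² = 20/693, sgn -1
Racah Σ t=0..1: t=0:+1/96 t=1:−1/72 = -1/288
⇒ 3j(2 4 4; 1 0 -1)² = 1/462, sgn +1
4πI² = N·(3j₀)²·(3jₘ)² = 150/5929
I = -1·√(0.0252994/4π) = -0.04486937

-0.044869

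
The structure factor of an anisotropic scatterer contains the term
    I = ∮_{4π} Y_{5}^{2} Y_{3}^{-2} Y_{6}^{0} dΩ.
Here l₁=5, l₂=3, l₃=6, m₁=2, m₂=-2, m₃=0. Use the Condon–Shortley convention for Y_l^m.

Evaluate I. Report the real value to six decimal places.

-0.165130

m-sum 0 ✓  L=14 even ✓  2≤6≤8 ✓
Π(2lᵢ+1) = 11×7×13 = 1001
triangle coeff Δ(5,3,6) = 1/675675
Σ_t [0,2]: t=0:+1/8640 t=1:−1/2304 t=2:+1/8640 = -7/34560
(3j)²=7/429 [(5 3 6; 0 0 0)], sign=-1
Σ_t [0,1]: t=0:+1/8640 t=1:−1/34560 = 1/11520
(3j)²=3/143 [(5 3 6; 2 -2 0)], sign=+1
⇒ 4πI² = 49/143
I = (-1)√(49/143/(4π)) = -0.16512966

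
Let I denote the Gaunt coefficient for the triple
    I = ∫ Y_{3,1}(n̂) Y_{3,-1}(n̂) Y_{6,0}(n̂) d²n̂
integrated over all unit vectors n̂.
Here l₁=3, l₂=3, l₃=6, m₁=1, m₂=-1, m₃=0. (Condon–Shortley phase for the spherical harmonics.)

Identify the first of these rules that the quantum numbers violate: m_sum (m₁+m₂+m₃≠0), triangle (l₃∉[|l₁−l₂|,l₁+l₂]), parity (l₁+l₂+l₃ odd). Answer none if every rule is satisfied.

m₁+m₂+m₃ = 1 − 1 + 0 = 0  ✓
triangle: |3−3|=0 ≤ l₃=6 ≤ 3+3=6  ✓
parity: l₁+l₂+l₃ = 12 is even  ✓

none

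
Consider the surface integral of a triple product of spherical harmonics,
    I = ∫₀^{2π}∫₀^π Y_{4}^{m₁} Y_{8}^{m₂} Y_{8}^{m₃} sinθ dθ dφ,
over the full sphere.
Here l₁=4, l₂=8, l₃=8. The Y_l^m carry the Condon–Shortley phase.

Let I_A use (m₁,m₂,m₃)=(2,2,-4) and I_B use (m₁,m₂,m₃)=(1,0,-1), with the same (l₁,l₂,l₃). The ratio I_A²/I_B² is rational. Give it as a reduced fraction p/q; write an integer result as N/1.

Shared (l₁,l₂,l₃)=(4,8,8): N and (l;000)² cancel in I_A²/I_B².
A: Δ = 4!·4!·12!/21! = 1/185175900; Racah Σ t=0..2: t=0:+1/696729600 t=1:−1/78382080 t=2:+1/92897280 = -1/1791590400; ⇒ 3j(4 8 8; 2 2 -4)² = 11/151164, sgn -1
B: Δ = 4!·4!·12!/21! = 1/185175900; Racah Σ t=0..3: t=0:+1/139345920 t=1:−1/14515200 t=2:+1/12441600 t=3:−1/87091200 = 1/139345920; ⇒ 3j(4 8 8; 1 0 -1)² = 5/8398, sgn -1
I_A²/I_B² = (11/151164)/(5/8398) = 11/90

11/90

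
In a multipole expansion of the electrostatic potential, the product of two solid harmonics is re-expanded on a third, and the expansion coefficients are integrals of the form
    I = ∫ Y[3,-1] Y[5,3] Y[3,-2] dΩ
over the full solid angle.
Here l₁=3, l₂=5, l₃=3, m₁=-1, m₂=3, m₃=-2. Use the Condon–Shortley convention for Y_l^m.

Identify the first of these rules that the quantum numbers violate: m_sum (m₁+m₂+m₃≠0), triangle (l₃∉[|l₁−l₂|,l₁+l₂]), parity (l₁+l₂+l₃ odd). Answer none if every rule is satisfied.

parity

m₁+m₂+m₃ = -1 + 3 − 2 = 0  ✓
triangle: |3−5|=2 ≤ l₃=3 ≤ 3+5=8  ✓
parity: l₁+l₂+l₃ = 11 is odd  ✗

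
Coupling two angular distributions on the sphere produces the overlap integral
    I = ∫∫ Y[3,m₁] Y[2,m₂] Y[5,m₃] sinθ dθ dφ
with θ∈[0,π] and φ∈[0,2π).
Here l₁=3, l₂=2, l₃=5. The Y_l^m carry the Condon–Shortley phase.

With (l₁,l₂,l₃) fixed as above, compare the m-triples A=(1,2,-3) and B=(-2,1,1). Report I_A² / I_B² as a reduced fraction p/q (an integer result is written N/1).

35/12

l's match ⇒ only the (l;m) 3-j factors differ between A and B.
A: triangle coeff Δ(3,2,5) = 1/2310; Σ_t [0,0]: t=0:+1/1152 = 1/1152; (3j)²=1/33 [(3 2 5; 1 2 -3)], sign=+1
B: triangle coeff Δ(3,2,5) = 1/2310; Σ_t [0,0]: t=0:+1/720 = 1/720; (3j)²=4/385 [(3 2 5; -2 1 1)], sign=+1
I_A²/I_B² = (1/33)/(4/385) = 35/12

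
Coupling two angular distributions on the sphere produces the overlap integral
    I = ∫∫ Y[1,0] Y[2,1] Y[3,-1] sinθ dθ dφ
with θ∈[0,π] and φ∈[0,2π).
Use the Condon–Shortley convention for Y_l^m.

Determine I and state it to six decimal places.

Checks pass: Σm=0; 6 even; l₃=3∈[1,3].
(2·1+1)(2·2+1)(2·3+1) = 105
Δ: 0! 2! 4! / 7! → 1/105
sum: t=0:+1/4 = 1/4
3j²(1 2 3; 0 0 0) = Δ·Π!·Σ² = 3/35  (sign -1)
sum: t=0:+1/6 = 1/6
3j²(1 2 3; 0 1 -1) = Δ·Π!·Σ² = 8/105  (sign +1)
combine: 4πI² = 105·3/35·8/105 = 24/35
take √, sign -1: I = -0.23359668

-0.233597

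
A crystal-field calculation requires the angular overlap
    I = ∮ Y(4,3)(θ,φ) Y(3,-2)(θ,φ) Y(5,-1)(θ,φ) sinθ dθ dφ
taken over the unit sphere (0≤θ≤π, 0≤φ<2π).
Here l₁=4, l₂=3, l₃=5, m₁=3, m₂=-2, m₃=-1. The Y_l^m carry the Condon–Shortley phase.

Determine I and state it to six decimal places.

0.160929

m-sum 0 ✓  L=12 even ✓  1≤5≤7 ✓
Π(2lᵢ+1) = 9×7×11 = 693
triangle coeff Δ(4,3,5) = 1/180180
Σ_t [0,2]: t=0:+1/576 t=1:−1/144 t=2:+1/576 = -1/288
(3j)²=20/1001 [(4 3 5; 0 0 0)], sign=+1
Σ_t [0,1]: t=0:+1/1440 t=1:−1/17280 = 11/17280
(3j)²=11/468 [(4 3 5; 3 -2 -1)], sign=+1
⇒ 4πI² = 55/169
I = (+1)√(55/169/(4π)) = 0.16092854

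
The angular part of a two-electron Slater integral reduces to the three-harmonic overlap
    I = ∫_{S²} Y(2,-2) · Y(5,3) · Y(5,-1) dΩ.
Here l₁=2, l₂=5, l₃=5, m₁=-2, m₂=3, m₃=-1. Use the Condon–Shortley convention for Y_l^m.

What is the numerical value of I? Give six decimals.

m-sum 0 ✓  L=12 even ✓  3≤5≤7 ✓
Π(2lᵢ+1) = 5×11×11 = 605
triangle coeff Δ(2,5,5) = 1/38610
Σ_t [0,2]: t=0:+1/2880 t=1:−1/576 t=2:+1/2880 = -1/960
(3j)²=10/429 [(2 5 5; 0 0 0)], sign=+1
Σ_t [2,2]: t=2:+1/5760 = 1/5760
(3j)²=56/2145 [(2 5 5; -2 3 -1)], sign=+1
⇒ 4πI² = 560/1521
I = (+1)√(560/1521/(4π)) = 0.17116875

0.171169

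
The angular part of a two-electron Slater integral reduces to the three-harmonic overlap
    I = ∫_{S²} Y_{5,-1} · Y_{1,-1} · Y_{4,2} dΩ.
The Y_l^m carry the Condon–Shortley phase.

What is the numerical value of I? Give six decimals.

-0.120286

Checks pass: Σm=0; 10 even; l₃=4∈[4,6].
(2·5+1)(2·1+1)(2·4+1) = 297
Δ: 2! 8! 0! / 11! → 1/495
sum: t=1:−1/576 = -1/576
3j²(5 1 4; 0 0 0) = Δ·Π!·Σ² = 5/99  (sign -1)
sum: t=0:+1/2880 = 1/2880
3j²(5 1 4; -1 -1 2) = Δ·Π!·Σ² = 2/165  (sign +1)
combine: 4πI² = 297·5/99·2/165 = 2/11
take √, sign -1: I = -0.12028562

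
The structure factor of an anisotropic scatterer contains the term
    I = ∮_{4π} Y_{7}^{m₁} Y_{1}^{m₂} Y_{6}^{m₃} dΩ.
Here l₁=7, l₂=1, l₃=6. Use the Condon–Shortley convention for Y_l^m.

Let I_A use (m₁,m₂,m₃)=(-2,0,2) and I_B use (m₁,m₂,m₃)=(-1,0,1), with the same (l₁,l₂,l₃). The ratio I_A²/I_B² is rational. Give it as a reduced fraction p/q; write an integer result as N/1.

15/16

Same 7,1,6: normalisation and zero-m 3j drop out of the ratio.
A: Δ: 2! 12! 0! / 15! → 1/1365; sum: t=1:−1/967680 = -1/967680; 3j²(7 1 6; -2 0 2) = Δ·Π!·Σ² = 3/91  (sign -1)
B: Δ: 2! 12! 0! / 15! → 1/1365; sum: t=1:−1/604800 = -1/604800; 3j²(7 1 6; -1 0 1) = Δ·Π!·Σ² = 16/455  (sign +1)
I_A²/I_B² = (3/91)/(16/455) = 15/16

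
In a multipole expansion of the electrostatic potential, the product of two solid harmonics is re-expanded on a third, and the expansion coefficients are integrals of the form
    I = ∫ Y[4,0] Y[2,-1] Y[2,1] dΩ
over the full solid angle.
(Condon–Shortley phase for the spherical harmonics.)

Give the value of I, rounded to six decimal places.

0.161197

Rules hold: Σm=0, L=8 even, 2≤2≤6.
N = 9·5·5 = 225
Δ = 4!·4!·0!/9! = 1/630
Racah Σ t=2..2: t=2:+1/16 = 1/16
⇒ 3j(4 2 2; 0 0 0)² = 2/35, sgn +1
Racah Σ t=1..1: t=1:−1/36 = -1/36
⇒ 3j(4 2 2; 0 -1 1)² = 8/315, sgn +1
4πI² = N·(3j₀)²·(3jₘ)² = 16/49
I = +1·√(0.326531/4π) = 0.16119702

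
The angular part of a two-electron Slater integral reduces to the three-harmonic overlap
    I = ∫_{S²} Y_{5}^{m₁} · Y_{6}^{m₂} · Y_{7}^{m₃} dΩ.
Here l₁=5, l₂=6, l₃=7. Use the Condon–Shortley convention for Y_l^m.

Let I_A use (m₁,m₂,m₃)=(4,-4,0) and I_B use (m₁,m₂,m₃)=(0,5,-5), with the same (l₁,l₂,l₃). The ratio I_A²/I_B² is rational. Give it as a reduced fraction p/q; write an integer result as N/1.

Same 5,6,7: normalisation and zero-m 3j drop out of the ratio.
A: Δ: 4! 6! 8! / 19! → 1/174594420; sum: t=0:+1/4147200 t=1:−1/21772800 = 17/87091200; 3j²(5 6 7; 4 -4 0) = Δ·Π!·Σ² = 119/8151  (sign -1)
B: Δ: 4! 6! 8! / 19! → 1/174594420; sum: t=3:−1/11612160 t=4:+1/14515200 = -1/58060800; 3j²(5 6 7; 0 5 -5) = Δ·Π!·Σ² = 55/58786  (sign -1)
I_A²/I_B² = (119/8151)/(55/58786) = 28322/1815

28322/1815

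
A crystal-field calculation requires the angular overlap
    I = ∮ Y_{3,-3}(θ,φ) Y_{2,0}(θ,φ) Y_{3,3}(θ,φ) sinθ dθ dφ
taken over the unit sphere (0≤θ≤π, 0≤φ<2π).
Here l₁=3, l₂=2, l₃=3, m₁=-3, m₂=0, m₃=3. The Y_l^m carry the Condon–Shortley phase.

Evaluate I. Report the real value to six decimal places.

Checks pass: Σm=0; 8 even; l₃=3∈[1,5].
(2·3+1)(2·2+1)(2·3+1) = 245
Δ: 2! 4! 2! / 9! → 1/3780
sum: t=0:+1/24 t=1:−1/4 t=2:+1/24 = -1/6
3j²(3 2 3; 0 0 0) = Δ·Π!·Σ² = 4/105  (sign +1)
sum: t=2:+1/96 = 1/96
3j²(3 2 3; -3 0 3) = Δ·Π!·Σ² = 5/84  (sign +1)
combine: 4πI² = 245·4/105·5/84 = 5/9
take √, sign +1: I = 0.21026104

0.210261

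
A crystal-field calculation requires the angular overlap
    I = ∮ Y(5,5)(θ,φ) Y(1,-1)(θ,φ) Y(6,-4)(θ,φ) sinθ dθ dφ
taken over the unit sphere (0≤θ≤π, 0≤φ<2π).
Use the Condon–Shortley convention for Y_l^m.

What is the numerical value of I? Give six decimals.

0.040859

Rules hold: Σm=0, L=12 even, 4≤6≤6.
N = 11·3·13 = 429
Δ = 0!·10!·2!/13! = 1/858
Racah Σ t=0..0: t=0:+1/14400 = 1/14400
⇒ 3j(5 1 6; 0 0 0)² = 6/143, sgn +1
Racah Σ t=0..0: t=0:+1/7257600 = 1/7257600
⇒ 3j(5 1 6; 5 -1 -4)² = 1/858, sgn +1
4πI² = N·(3j₀)²·(3jₘ)² = 3/143
I = +1·√(0.020979/4π) = 0.04085899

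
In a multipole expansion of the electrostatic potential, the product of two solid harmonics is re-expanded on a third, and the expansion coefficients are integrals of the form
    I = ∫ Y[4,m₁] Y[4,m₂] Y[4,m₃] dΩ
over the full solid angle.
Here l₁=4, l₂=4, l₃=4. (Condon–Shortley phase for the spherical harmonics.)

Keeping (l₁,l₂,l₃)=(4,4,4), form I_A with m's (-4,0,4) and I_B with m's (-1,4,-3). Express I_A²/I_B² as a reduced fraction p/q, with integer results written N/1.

2/5

l's match ⇒ only the (l;m) 3-j factors differ between A and B.
A: triangle coeff Δ(4,4,4) = 1/450450; Σ_t [4,4]: t=4:+1/13824 = 1/13824; (3j)²=14/1287 [(4 4 4; -4 0 4)], sign=+1
B: triangle coeff Δ(4,4,4) = 1/450450; Σ_t [4,4]: t=4:+1/3456 = 1/3456; (3j)²=35/1287 [(4 4 4; -1 4 -3)], sign=-1
I_A²/I_B² = (14/1287)/(35/1287) = 2/5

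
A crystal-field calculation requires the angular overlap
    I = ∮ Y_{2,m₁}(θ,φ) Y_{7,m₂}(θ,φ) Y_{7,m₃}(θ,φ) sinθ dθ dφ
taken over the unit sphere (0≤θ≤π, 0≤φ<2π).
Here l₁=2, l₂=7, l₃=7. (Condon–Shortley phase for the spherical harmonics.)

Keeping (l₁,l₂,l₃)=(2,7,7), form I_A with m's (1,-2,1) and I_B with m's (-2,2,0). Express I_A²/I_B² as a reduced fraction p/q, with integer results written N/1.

9/56

Shared (l₁,l₂,l₃)=(2,7,7): N and (l;000)² cancel in I_A²/I_B².
A: Δ = 2!·2!·12!/17! = 1/185640; Racah Σ t=0..1: t=0:+1/1209600 t=1:−1/1935360 = 1/3225600; ⇒ 3j(2 7 7; 1 -2 1)² = 243/61880, sgn +1
B: Δ = 2!·2!·12!/17! = 1/185640; Racah Σ t=2..2: t=2:+1/2419200 = 1/2419200; ⇒ 3j(2 7 7; -2 2 0)² = 27/1105, sgn -1
I_A²/I_B² = (243/61880)/(27/1105) = 9/56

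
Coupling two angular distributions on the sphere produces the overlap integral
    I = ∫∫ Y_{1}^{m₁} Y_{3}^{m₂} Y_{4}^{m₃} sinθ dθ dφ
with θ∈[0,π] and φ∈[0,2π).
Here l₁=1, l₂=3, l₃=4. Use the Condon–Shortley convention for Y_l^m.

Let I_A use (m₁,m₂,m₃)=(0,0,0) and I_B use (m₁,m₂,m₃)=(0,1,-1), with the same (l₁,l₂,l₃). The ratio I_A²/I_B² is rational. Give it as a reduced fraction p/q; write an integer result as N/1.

l's match ⇒ only the (l;m) 3-j factors differ between A and B.
A: triangle coeff Δ(1,3,4) = 1/252; Σ_t [0,0]: t=0:+1/36 = 1/36; (3j)²=4/63 [(1 3 4; 0 0 0)], sign=+1
B: triangle coeff Δ(1,3,4) = 1/252; Σ_t [0,0]: t=0:+1/48 = 1/48; (3j)²=5/84 [(1 3 4; 0 1 -1)], sign=-1
I_A²/I_B² = (4/63)/(5/84) = 16/15

16/15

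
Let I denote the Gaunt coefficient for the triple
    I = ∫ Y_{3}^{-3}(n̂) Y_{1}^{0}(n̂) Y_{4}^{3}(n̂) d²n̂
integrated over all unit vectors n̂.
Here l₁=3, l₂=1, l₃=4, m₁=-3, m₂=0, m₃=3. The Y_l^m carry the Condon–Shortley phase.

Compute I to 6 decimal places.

-0.162868

Rules hold: Σm=0, L=8 even, 2≤4≤4.
N = 7·3·9 = 189
Δ = 0!·6!·2!/9! = 1/252
Racah Σ t=0..0: t=0:+1/36 = 1/36
⇒ 3j(3 1 4; 0 0 0)² = 4/63, sgn +1
Racah Σ t=0..0: t=0:+1/720 = 1/720
⇒ 3j(3 1 4; -3 0 3)² = 1/36, sgn -1
4πI² = N·(3j₀)²·(3jₘ)² = 1/3
I = -1·√(0.333333/4π) = -0.16286750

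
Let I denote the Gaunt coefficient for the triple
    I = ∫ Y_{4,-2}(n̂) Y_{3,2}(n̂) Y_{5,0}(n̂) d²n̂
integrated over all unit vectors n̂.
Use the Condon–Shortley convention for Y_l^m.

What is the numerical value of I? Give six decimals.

Checks pass: Σm=0; 12 even; l₃=5∈[1,7].
(2·4+1)(2·3+1)(2·5+1) = 693
Δ: 2! 6! 4! / 13! → 1/180180
sum: t=0:+1/576 t=1:−1/144 t=2:+1/576 = -1/288
3j²(4 3 5; 0 0 0) = Δ·Π!·Σ² = 20/1001  (sign +1)
sum: t=1:−1/2880 t=2:+1/576 = 1/720
3j²(4 3 5; -2 2 0) = Δ·Π!·Σ² = 80/3003  (sign -1)
combine: 4πI² = 693·20/1001·80/3003 = 4800/13013
take √, sign -1: I = -0.17132746

-0.171327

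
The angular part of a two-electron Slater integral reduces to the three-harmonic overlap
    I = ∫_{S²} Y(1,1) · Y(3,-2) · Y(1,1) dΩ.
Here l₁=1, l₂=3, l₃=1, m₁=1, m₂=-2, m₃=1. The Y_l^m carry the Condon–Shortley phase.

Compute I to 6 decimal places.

|1−3|≤1≤1+3 violated ⇒ I = 0

0.000000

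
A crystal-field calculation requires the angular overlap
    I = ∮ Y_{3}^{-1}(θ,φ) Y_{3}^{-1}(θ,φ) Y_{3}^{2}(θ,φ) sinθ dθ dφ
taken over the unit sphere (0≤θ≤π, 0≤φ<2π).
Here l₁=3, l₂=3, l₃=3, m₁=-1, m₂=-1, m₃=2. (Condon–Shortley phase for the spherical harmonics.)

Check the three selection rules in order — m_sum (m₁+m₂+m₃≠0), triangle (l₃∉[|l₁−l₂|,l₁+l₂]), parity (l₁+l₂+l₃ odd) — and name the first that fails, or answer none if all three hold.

m₁+m₂+m₃ = -1 − 1 + 2 = 0  ✓
triangle: |3−3|=0 ≤ l₃=3 ≤ 3+3=6  ✓
parity: l₁+l₂+l₃ = 9 is odd  ✗

parity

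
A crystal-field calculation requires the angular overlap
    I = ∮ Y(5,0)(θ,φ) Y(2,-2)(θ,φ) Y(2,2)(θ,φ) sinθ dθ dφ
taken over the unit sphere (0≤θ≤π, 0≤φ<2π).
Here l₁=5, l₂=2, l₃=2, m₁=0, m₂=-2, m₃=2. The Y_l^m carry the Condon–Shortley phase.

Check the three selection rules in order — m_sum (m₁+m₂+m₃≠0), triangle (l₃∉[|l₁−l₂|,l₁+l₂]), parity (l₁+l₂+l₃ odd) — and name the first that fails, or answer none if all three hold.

triangle

azimuthal sum: 0 − 2 + 2 = 0  ✓
3 ≤ 2 ≤ 7 (triangle on l)  ✗
L = 5 + 2 + 2 = 9 (odd)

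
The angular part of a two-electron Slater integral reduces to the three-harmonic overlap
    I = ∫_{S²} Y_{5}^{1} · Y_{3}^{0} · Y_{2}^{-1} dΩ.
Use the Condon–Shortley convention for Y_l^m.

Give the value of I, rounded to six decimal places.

-0.214318

Checks pass: Σm=0; 10 even; l₃=2∈[2,8].
(2·5+1)(2·3+1)(2·2+1) = 385
Δ: 6! 4! 0! / 11! → 1/2310
sum: t=3:−1/144 = -1/144
3j²(5 3 2; 0 0 0) = Δ·Π!·Σ² = 10/231  (sign -1)
sum: t=3:−1/216 = -1/216
3j²(5 3 2; 1 0 -1) = Δ·Π!·Σ² = 8/231  (sign +1)
combine: 4πI² = 385·10/231·8/231 = 400/693
take √, sign -1: I = -0.21431790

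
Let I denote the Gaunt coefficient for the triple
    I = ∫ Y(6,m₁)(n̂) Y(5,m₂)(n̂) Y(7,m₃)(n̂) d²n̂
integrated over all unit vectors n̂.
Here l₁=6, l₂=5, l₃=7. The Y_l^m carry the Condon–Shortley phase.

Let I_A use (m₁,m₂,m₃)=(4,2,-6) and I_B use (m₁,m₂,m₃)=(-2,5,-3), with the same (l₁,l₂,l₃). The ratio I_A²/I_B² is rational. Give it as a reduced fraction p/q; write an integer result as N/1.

Same 6,5,7: normalisation and zero-m 3j drop out of the ratio.
A: Δ: 4! 8! 6! / 19! → 1/174594420; sum: t=1:−1/21772800 t=2:+1/19353600 = 1/174182400; 3j²(6 5 7; 4 2 -6) = Δ·Π!·Σ² = 1/3876  (sign -1)
B: Δ: 4! 8! 6! / 19! → 1/174594420; sum: t=4:+1/9953280 = 1/9953280; 3j²(6 5 7; -2 5 -3) = Δ·Π!·Σ² = 2450/138567  (sign +1)
I_A²/I_B² = (1/3876)/(2450/138567) = 143/9800

143/9800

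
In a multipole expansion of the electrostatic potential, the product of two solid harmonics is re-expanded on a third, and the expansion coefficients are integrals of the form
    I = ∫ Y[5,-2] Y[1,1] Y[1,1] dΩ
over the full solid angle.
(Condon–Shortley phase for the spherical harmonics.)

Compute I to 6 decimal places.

0.000000

l₃=1 ∉ [4,6] — triangle fails ⇒ I = 0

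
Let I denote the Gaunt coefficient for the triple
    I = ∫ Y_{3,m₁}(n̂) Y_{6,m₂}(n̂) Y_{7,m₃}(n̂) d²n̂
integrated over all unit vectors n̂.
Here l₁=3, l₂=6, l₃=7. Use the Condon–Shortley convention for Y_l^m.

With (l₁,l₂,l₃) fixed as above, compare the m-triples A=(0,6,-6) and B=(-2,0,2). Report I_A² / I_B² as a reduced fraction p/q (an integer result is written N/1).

1573/280

Shared (l₁,l₂,l₃)=(3,6,7): N and (l;000)² cancel in I_A²/I_B².
A: Δ = 2!·4!·10!/17! = 1/2042040; Racah Σ t=2..2: t=2:+1/43545600 = 1/43545600; ⇒ 3j(3 6 7; 0 6 -6)² = 33/1190, sgn -1
B: Δ = 2!·4!·10!/17! = 1/2042040; Racah Σ t=1..2: t=1:−1/345600 t=2:+1/207360 = 1/518400; ⇒ 3j(3 6 7; -2 0 2)² = 12/2431, sgn -1
I_A²/I_B² = (33/1190)/(12/2431) = 1573/280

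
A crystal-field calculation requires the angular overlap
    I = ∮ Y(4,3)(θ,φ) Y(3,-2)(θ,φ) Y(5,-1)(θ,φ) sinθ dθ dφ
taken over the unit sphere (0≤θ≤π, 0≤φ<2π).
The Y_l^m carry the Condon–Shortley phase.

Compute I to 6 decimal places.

Checks pass: Σm=0; 12 even; l₃=5∈[1,7].
(2·4+1)(2·3+1)(2·5+1) = 693
Δ: 2! 6! 4! / 13! → 1/180180
sum: t=0:+1/576 t=1:−1/144 t=2:+1/576 = -1/288
3j²(4 3 5; 0 0 0) = Δ·Π!·Σ² = 20/1001  (sign +1)
sum: t=0:+1/1440 t=1:−1/17280 = 11/17280
3j²(4 3 5; 3 -2 -1) = Δ·Π!·Σ² = 11/468  (sign +1)
combine: 4πI² = 693·20/1001·11/468 = 55/169
take √, sign +1: I = 0.16092854

0.160929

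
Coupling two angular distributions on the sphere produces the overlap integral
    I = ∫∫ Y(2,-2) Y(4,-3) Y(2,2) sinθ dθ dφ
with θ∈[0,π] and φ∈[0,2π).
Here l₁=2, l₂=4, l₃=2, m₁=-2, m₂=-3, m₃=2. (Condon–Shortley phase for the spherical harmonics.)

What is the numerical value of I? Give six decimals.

Σmᵢ = -3 ≠ 0, so the φ-integral vanishes; I = 0

0.000000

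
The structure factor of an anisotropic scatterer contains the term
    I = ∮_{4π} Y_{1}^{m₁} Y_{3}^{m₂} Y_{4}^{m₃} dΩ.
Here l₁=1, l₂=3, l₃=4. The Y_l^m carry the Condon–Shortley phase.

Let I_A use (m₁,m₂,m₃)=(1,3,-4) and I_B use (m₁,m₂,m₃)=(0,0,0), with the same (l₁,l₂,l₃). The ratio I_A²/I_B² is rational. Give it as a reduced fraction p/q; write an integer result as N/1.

7/4

Same 1,3,4: normalisation and zero-m 3j drop out of the ratio.
A: Δ: 0! 2! 6! / 9! → 1/252; sum: t=0:+1/1440 = 1/1440; 3j²(1 3 4; 1 3 -4) = Δ·Π!·Σ² = 1/9  (sign +1)
B: Δ: 0! 2! 6! / 9! → 1/252; sum: t=0:+1/36 = 1/36; 3j²(1 3 4; 0 0 0) = Δ·Π!·Σ² = 4/63  (sign +1)
I_A²/I_B² = (1/9)/(4/63) = 7/4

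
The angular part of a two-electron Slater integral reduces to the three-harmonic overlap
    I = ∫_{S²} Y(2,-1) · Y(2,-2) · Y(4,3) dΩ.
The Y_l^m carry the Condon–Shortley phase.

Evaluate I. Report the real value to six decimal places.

m-sum 0 ✓  L=8 even ✓  0≤4≤4 ✓
Π(2lᵢ+1) = 5×5×9 = 225
triangle coeff Δ(2,2,4) = 1/630
Σ_t [0,0]: t=0:+1/16 = 1/16
(3j)²=2/35 [(2 2 4; 0 0 0)], sign=+1
Σ_t [0,0]: t=0:+1/144 = 1/144
(3j)²=1/18 [(2 2 4; -1 -2 3)], sign=-1
⇒ 4πI² = 5/7
I = (-1)√(5/7/(4π)) = -0.23841361

-0.238414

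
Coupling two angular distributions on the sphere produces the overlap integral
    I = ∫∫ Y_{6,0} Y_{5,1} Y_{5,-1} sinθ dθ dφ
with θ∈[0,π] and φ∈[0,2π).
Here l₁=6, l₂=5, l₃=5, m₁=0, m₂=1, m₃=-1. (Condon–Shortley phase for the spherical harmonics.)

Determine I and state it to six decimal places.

-0.036818

m-sum 0 ✓  L=16 even ✓  1≤5≤11 ✓
Π(2lᵢ+1) = 13×11×11 = 1573
triangle coeff Δ(6,5,5) = 1/28588560
Σ_t [1,5]: t=1:−1/345600 t=2:+1/13824 t=3:−1/5184 t=4:+1/13824 t=5:−1/345600 = -7/129600
(3j)²=80/7293 [(6 5 5; 0 0 0)], sign=+1
Σ_t [2,6]: t=2:+1/55296 t=3:−1/7776 t=4:+1/9216 t=5:−1/86400 t=6:+1/12441600 = -7/518400
(3j)²=12/12155 [(6 5 5; 0 1 -1)], sign=-1
⇒ 4πI² = 64/3757
I = (-1)√(64/3757/(4π)) = -0.03681836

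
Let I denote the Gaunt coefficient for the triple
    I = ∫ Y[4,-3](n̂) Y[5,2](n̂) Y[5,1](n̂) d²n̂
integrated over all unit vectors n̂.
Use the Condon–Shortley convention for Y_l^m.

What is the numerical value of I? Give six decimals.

Checks pass: Σm=0; 14 even; l₃=5∈[1,9].
(2·4+1)(2·5+1)(2·5+1) = 1089
Δ: 4! 4! 6! / 15! → 1/3153150
sum: t=0:+1/69120 t=1:−1/1728 t=2:+1/576 t=3:−1/1728 t=4:+1/69120 = 7/11520
3j²(4 5 5; 0 0 0) = Δ·Π!·Σ² = 2/143  (sign -1)
sum: t=3:−1/6912 t=4:+1/5184 = 1/20736
3j²(4 5 5; -3 2 1) = Δ·Π!·Σ² = 5/2574  (sign +1)
combine: 4πI² = 1089·2/143·5/2574 = 5/169
take √, sign -1: I = -0.04852178

-0.048522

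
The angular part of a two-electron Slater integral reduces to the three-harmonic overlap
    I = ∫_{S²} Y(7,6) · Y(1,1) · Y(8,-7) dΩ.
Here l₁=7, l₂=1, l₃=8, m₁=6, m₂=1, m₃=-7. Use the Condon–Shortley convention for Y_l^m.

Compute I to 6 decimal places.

Rules hold: Σm=0, L=16 even, 6≤8≤8.
N = 15·3·17 = 765
Δ = 0!·14!·2!/17! = 1/2040
Racah Σ t=0..0: t=0:+1/25401600 = 1/25401600
⇒ 3j(7 1 8; 0 0 0)² = 8/255, sgn +1
Racah Σ t=0..0: t=0:+1/12454041600 = 1/12454041600
⇒ 3j(7 1 8; 6 1 -7)² = 7/136, sgn -1
4πI² = N·(3j₀)²·(3jₘ)² = 21/17
I = -1·√(1.23529/4π) = -0.31353083

-0.313531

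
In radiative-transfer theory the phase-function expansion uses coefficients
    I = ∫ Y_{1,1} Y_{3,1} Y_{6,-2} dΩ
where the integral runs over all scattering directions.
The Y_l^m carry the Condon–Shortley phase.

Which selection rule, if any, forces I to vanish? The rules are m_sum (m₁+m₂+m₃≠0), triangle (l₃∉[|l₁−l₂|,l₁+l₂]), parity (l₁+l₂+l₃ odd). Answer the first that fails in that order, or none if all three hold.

azimuthal sum: 1 + 1 − 2 = 0  ✓
2 ≤ 6 ≤ 4 (triangle on l)  ✗
L = 1 + 3 + 6 = 10 (even)

triangle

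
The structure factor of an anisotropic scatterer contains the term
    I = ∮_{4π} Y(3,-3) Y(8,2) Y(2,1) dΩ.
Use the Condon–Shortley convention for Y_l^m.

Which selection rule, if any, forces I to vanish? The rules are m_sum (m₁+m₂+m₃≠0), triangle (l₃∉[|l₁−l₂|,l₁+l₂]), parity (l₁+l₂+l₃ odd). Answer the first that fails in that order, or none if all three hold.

triangle

m₁+m₂+m₃ = -3 + 2 + 1 = 0  ✓
triangle: |3−8|=5 ≤ l₃=2 ≤ 3+8=11  ✗
parity: l₁+l₂+l₃ = 13 is odd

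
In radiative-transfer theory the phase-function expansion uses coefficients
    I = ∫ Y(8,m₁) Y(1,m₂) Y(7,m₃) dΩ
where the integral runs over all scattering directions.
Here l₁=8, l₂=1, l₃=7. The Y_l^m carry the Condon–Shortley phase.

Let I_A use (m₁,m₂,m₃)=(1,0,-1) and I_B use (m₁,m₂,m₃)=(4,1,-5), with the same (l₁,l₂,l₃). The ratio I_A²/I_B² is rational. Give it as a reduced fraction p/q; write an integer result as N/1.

21/2

Shared (l₁,l₂,l₃)=(8,1,7): N and (l;000)² cancel in I_A²/I_B².
A: Δ = 2!·14!·0!/17! = 1/2040; Racah Σ t=1..1: t=1:−1/29030400 = -1/29030400; ⇒ 3j(8 1 7; 1 0 -1)² = 21/680, sgn -1
B: Δ = 2!·14!·0!/17! = 1/2040; Racah Σ t=2..2: t=2:+1/1916006400 = 1/1916006400; ⇒ 3j(8 1 7; 4 1 -5)² = 1/340, sgn +1
I_A²/I_B² = (21/680)/(1/340) = 21/2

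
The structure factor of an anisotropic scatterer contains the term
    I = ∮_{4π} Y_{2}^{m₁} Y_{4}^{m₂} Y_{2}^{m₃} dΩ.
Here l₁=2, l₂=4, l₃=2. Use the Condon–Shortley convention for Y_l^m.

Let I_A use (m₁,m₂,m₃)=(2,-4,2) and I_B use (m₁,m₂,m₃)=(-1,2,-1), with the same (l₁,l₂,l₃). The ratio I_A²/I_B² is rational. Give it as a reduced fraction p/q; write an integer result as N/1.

l's match ⇒ only the (l;m) 3-j factors differ between A and B.
A: triangle coeff Δ(2,4,2) = 1/630; Σ_t [0,0]: t=0:+1/576 = 1/576; (3j)²=1/9 [(2 4 2; 2 -4 2)], sign=+1
B: triangle coeff Δ(2,4,2) = 1/630; Σ_t [3,3]: t=3:−1/36 = -1/36; (3j)²=4/63 [(2 4 2; -1 2 -1)], sign=+1
I_A²/I_B² = (1/9)/(4/63) = 7/4

7/4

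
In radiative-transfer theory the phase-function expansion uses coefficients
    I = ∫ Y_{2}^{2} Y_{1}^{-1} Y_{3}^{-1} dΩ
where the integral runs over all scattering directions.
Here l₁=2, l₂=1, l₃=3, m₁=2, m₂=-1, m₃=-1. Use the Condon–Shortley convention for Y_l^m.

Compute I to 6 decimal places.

-0.082589

Rules hold: Σm=0, L=6 even, 1≤3≤3.
N = 5·3·7 = 105
Δ = 0!·4!·2!/7! = 1/105
Racah Σ t=0..0: t=0:+1/4 = 1/4
⇒ 3j(2 1 3; 0 0 0)² = 3/35, sgn -1
Racah Σ t=0..0: t=0:+1/48 = 1/48
⇒ 3j(2 1 3; 2 -1 -1)² = 1/105, sgn +1
4πI² = N·(3j₀)²·(3jₘ)² = 3/35
I = -1·√(0.0857143/4π) = -0.08258890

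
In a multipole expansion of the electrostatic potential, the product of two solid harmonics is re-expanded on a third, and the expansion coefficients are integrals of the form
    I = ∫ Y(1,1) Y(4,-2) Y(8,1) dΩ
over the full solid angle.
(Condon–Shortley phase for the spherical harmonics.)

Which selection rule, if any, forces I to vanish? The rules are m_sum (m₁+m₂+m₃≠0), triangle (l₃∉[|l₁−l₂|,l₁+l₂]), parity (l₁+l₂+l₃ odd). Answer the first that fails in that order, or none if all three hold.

triangle

Σmᵢ = 0  ✓
l₃∈[|l₁−l₂|,l₁+l₂]=[3,5], have l₃=8  ✗
Σlᵢ = 13 ⇒ odd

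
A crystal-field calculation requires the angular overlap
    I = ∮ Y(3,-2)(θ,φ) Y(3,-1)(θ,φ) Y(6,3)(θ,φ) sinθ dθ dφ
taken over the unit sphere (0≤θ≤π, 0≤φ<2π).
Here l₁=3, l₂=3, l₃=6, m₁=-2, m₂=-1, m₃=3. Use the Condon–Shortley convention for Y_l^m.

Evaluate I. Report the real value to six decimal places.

-0.230476

Rules hold: Σm=0, L=12 even, 0≤6≤6.
N = 7·7·13 = 637
Δ = 0!·6!·6!/13! = 1/12012
Racah Σ t=0..0: t=0:+1/1296 = 1/1296
⇒ 3j(3 3 6; 0 0 0)² = 100/3003, sgn +1
Racah Σ t=0..0: t=0:+1/5760 = 1/5760
⇒ 3j(3 3 6; -2 -1 3)² = 9/286, sgn -1
4πI² = N·(3j₀)²·(3jₘ)² = 1050/1573
I = -1·√(0.667514/4π) = -0.23047581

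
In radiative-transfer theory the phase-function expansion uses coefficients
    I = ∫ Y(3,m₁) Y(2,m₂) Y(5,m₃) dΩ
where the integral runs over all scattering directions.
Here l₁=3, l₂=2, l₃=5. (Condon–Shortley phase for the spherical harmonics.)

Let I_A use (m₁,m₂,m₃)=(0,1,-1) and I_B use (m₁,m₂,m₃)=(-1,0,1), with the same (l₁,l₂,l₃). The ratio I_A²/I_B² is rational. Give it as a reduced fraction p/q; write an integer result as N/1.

8/9

Shared (l₁,l₂,l₃)=(3,2,5): N and (l;000)² cancel in I_A²/I_B².
A: Δ = 0!·6!·4!/11! = 1/2310; Racah Σ t=0..0: t=0:+1/216 = 1/216; ⇒ 3j(3 2 5; 0 1 -1)² = 8/231, sgn +1
B: Δ = 0!·6!·4!/11! = 1/2310; Racah Σ t=0..0: t=0:+1/192 = 1/192; ⇒ 3j(3 2 5; -1 0 1)² = 3/77, sgn +1
I_A²/I_B² = (8/231)/(3/77) = 8/9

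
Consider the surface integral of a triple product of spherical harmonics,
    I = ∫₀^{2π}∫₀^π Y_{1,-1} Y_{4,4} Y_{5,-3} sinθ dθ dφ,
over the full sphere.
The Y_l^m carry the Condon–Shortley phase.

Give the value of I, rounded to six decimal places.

-0.049106

Checks pass: Σm=0; 10 even; l₃=5∈[3,5].
(2·1+1)(2·4+1)(2·5+1) = 297
Δ: 0! 2! 8! / 11! → 1/495
sum: t=0:+1/576 = 1/576
3j²(1 4 5; 0 0 0) = Δ·Π!·Σ² = 5/99  (sign -1)
sum: t=0:+1/80640 = 1/80640
3j²(1 4 5; -1 4 -3) = Δ·Π!·Σ² = 1/495  (sign +1)
combine: 4πI² = 297·5/99·1/495 = 1/33
take √, sign -1: I = -0.04910640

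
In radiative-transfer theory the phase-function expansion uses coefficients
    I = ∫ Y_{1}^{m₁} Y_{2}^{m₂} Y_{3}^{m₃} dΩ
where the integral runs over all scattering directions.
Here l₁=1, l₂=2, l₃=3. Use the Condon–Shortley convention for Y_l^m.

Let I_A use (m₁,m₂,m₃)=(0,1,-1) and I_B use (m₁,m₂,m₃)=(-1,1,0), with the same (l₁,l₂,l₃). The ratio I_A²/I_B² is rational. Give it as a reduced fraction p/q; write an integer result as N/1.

8/3

l's match ⇒ only the (l;m) 3-j factors differ between A and B.
A: triangle coeff Δ(1,2,3) = 1/105; Σ_t [0,0]: t=0:+1/6 = 1/6; (3j)²=8/105 [(1 2 3; 0 1 -1)], sign=+1
B: triangle coeff Δ(1,2,3) = 1/105; Σ_t [0,0]: t=0:+1/12 = 1/12; (3j)²=1/35 [(1 2 3; -1 1 0)], sign=-1
I_A²/I_B² = (8/105)/(1/35) = 8/3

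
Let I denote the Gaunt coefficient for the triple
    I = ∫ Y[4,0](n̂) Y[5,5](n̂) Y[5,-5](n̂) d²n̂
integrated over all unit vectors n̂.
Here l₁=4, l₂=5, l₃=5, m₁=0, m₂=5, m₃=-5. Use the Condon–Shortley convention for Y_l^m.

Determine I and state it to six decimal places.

Checks pass: Σm=0; 14 even; l₃=5∈[1,9].
(2·4+1)(2·5+1)(2·5+1) = 1089
Δ: 4! 4! 6! / 15! → 1/3153150
sum: t=0:+1/69120 t=1:−1/1728 t=2:+1/576 t=3:−1/1728 t=4:+1/69120 = 7/11520
3j²(4 5 5; 0 0 0) = Δ·Π!·Σ² = 2/143  (sign -1)
sum: t=4:+1/414720 = 1/414720
3j²(4 5 5; 0 5 -5) = Δ·Π!·Σ² = 2/143  (sign +1)
combine: 4πI² = 1089·2/143·2/143 = 36/169
take √, sign -1: I = -0.13019760

-0.130198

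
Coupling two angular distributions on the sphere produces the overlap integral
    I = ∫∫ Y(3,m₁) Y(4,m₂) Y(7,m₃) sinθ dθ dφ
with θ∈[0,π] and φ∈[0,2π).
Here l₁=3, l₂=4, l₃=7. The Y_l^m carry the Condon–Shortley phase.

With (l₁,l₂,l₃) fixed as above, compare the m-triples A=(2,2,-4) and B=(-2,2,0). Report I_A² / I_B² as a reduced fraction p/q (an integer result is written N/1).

66/7

l's match ⇒ only the (l;m) 3-j factors differ between A and B.
A: triangle coeff Δ(3,4,7) = 1/45045; Σ_t [0,0]: t=0:+1/172800 = 1/172800; (3j)²=2/65 [(3 4 7; 2 2 -4)], sign=-1
B: triangle coeff Δ(3,4,7) = 1/45045; Σ_t [0,0]: t=0:+1/172800 = 1/172800; (3j)²=7/2145 [(3 4 7; -2 2 0)], sign=-1
I_A²/I_B² = (2/65)/(7/2145) = 66/7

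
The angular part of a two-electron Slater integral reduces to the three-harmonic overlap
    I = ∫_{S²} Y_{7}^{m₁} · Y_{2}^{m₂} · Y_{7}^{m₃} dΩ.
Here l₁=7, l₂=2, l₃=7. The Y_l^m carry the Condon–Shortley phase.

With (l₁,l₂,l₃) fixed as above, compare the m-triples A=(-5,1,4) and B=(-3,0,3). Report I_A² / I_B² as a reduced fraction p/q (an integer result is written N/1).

Same 7,2,7: normalisation and zero-m 3j drop out of the ratio.
A: Δ: 2! 12! 2! / 17! → 1/185640; sum: t=1:−1/79833600 t=2:+1/14515200 = 1/17740800; 3j²(7 2 7; -5 1 4) = Δ·Π!·Σ² = 729/30940  (sign -1)
B: Δ: 2! 12! 2! / 17! → 1/185640; sum: t=0:+1/29030400 t=1:−1/2177280 t=2:+1/3870720 = -29/174182400; 3j²(7 2 7; -3 0 3) = Δ·Π!·Σ² = 841/185640  (sign -1)
I_A²/I_B² = (729/30940)/(841/185640) = 4374/841

4374/841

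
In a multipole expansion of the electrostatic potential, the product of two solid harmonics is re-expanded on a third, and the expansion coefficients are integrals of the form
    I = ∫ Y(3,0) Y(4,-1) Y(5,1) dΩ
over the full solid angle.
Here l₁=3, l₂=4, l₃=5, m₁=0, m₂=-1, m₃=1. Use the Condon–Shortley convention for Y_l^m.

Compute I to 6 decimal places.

-0.115089

Rules hold: Σm=0, L=12 even, 1≤5≤7.
N = 7·9·11 = 693
Δ = 2!·4!·6!/13! = 1/180180
Racah Σ t=0..2: t=0:+1/576 t=1:−1/144 t=2:+1/576 = -1/288
⇒ 3j(3 4 5; 0 0 0)² = 20/1001, sgn +1
Racah Σ t=0..2: t=0:+1/432 t=1:−1/192 t=2:+1/1440 = -19/8640
⇒ 3j(3 4 5; 0 -1 1)² = 361/30030, sgn -1
4πI² = N·(3j₀)²·(3jₘ)² = 2166/13013
I = -1·√(0.166449/4π) = -0.11508947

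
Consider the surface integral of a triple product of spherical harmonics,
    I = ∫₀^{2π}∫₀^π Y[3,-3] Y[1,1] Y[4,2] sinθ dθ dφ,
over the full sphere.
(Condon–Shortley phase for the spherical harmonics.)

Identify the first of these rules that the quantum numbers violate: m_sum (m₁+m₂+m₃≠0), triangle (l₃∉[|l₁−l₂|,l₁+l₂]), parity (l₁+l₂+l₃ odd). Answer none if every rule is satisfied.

azimuthal sum: -3 + 1 + 2 = 0  ✓
2 ≤ 4 ≤ 4 (triangle on l)  ✓
L = 3 + 1 + 4 = 8 (even)  ✓

none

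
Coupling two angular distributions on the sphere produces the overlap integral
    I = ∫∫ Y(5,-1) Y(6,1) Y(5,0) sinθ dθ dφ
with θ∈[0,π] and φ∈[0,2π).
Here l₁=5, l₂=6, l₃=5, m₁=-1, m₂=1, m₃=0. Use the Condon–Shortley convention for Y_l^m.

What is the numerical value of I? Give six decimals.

m-sum 0 ✓  L=16 even ✓  1≤5≤11 ✓
Π(2lᵢ+1) = 11×13×11 = 1573
triangle coeff Δ(5,6,5) = 1/28588560
Σ_t [1,5]: t=1:−1/345600 t=2:+1/13824 t=3:−1/5184 t=4:+1/13824 t=5:−1/345600 = -7/129600
(3j)²=80/7293 [(5 6 5; 0 0 0)], sign=+1
Σ_t [2,6]: t=2:+1/138240 t=3:−1/10368 t=4:+1/6912 t=5:−1/34560 t=6:+1/2073600 = 7/259200
(3j)²=28/7293 [(5 6 5; -1 1 0)], sign=-1
⇒ 4πI² = 2240/33813
I = (-1)√(2240/33813/(4π)) = -0.07260679

-0.072607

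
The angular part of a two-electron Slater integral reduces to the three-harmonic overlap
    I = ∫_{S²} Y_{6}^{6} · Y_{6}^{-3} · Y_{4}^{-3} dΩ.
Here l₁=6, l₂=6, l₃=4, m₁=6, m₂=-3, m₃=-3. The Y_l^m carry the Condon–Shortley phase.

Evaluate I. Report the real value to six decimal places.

-0.119136

Checks pass: Σm=0; 16 even; l₃=4∈[0,12].
(2·6+1)(2·6+1)(2·4+1) = 1521
Δ: 8! 4! 4! / 17! → 1/15315300
sum: t=2:+1/829440 t=3:−1/25920 t=4:+1/9216 t=5:−1/25920 t=6:+1/829440 = 7/207360
3j²(6 6 4; 0 0 0) = Δ·Π!·Σ² = 28/2431  (sign +1)
sum: t=0:+1/5806080 = 1/5806080
3j²(6 6 4; 6 -3 -3) = Δ·Π!·Σ² = 9/884  (sign -1)
combine: 4πI² = 1521·28/2431·9/884 = 567/3179
take √, sign -1: I = -0.11913554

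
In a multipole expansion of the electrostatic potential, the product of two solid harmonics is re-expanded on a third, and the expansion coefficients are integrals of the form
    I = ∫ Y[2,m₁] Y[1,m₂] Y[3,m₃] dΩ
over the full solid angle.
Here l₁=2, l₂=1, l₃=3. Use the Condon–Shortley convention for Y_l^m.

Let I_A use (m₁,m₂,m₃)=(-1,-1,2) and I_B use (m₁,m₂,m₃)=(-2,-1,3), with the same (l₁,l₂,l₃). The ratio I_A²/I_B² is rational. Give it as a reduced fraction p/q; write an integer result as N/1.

Same 2,1,3: normalisation and zero-m 3j drop out of the ratio.
A: Δ: 0! 4! 2! / 7! → 1/105; sum: t=0:+1/12 = 1/12; 3j²(2 1 3; -1 -1 2) = Δ·Π!·Σ² = 2/21  (sign -1)
B: Δ: 0! 4! 2! / 7! → 1/105; sum: t=0:+1/48 = 1/48; 3j²(2 1 3; -2 -1 3) = Δ·Π!·Σ² = 1/7  (sign +1)
I_A²/I_B² = (2/21)/(1/7) = 2/3

2/3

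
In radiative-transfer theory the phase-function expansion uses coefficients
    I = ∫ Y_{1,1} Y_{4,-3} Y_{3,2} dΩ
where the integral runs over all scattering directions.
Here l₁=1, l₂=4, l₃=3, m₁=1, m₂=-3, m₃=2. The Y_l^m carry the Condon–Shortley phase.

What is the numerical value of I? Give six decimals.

Rules hold: Σm=0, L=8 even, 3≤3≤5.
N = 3·9·7 = 189
Δ = 2!·0!·6!/9! = 1/252
Racah Σ t=1..1: t=1:−1/36 = -1/36
⇒ 3j(1 4 3; 0 0 0)² = 4/63, sgn +1
Racah Σ t=0..0: t=0:+1/240 = 1/240
⇒ 3j(1 4 3; 1 -3 2)² = 1/12, sgn -1
4πI² = N·(3j₀)²·(3jₘ)² = 1/1
I = -1·√(1/4π) = -0.28209479

-0.282095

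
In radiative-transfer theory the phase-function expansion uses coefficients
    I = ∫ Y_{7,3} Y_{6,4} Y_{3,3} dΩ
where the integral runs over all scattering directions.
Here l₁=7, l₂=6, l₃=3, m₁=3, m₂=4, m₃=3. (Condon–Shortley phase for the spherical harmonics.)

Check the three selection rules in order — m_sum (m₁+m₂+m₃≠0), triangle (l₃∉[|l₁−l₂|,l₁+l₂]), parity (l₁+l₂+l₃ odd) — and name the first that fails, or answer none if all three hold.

m_sum

azimuthal sum: 3 + 4 + 3 = 10  ✗
1 ≤ 3 ≤ 13 (triangle on l)
L = 7 + 6 + 3 = 16 (even)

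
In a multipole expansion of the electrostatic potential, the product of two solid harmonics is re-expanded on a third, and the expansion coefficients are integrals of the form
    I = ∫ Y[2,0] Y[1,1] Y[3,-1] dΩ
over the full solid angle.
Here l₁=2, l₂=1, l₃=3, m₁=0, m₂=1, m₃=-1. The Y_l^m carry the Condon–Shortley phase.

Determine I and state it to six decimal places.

-0.202301

Checks pass: Σm=0; 6 even; l₃=3∈[1,3].
(2·2+1)(2·1+1)(2·3+1) = 105
Δ: 0! 4! 2! / 7! → 1/105
sum: t=0:+1/4 = 1/4
3j²(2 1 3; 0 0 0) = Δ·Π!·Σ² = 3/35  (sign -1)
sum: t=0:+1/8 = 1/8
3j²(2 1 3; 0 1 -1) = Δ·Π!·Σ² = 2/35  (sign +1)
combine: 4πI² = 105·3/35·2/35 = 18/35
take √, sign -1: I = -0.20230066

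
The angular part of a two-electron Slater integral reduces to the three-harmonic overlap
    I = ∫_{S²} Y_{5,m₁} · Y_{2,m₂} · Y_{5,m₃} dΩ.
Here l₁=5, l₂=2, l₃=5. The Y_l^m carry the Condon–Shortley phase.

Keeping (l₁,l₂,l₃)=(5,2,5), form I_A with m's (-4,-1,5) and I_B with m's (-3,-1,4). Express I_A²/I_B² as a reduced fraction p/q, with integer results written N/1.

Same 5,2,5: normalisation and zero-m 3j drop out of the ratio.
A: Δ: 2! 8! 2! / 13! → 1/38610; sum: t=1:−1/80640 = -1/80640; 3j²(5 2 5; -4 -1 5) = Δ·Π!·Σ² = 9/286  (sign -1)
B: Δ: 2! 8! 2! / 13! → 1/38610; sum: t=0:+1/80640 t=1:−1/10080 = -1/11520; 3j²(5 2 5; -3 -1 4) = Δ·Π!·Σ² = 49/1430  (sign +1)
I_A²/I_B² = (9/286)/(49/1430) = 45/49

45/49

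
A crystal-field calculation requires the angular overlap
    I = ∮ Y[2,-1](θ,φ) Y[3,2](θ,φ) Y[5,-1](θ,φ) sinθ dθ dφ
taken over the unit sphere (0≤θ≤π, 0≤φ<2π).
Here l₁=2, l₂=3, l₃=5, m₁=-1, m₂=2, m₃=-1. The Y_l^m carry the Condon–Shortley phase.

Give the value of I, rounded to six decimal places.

m-sum 0 ✓  L=10 even ✓  1≤5≤5 ✓
Π(2lᵢ+1) = 5×7×11 = 385
triangle coeff Δ(2,3,5) = 1/2310
Σ_t [0,0]: t=0:+1/144 = 1/144
(3j)²=10/231 [(2 3 5; 0 0 0)], sign=-1
Σ_t [0,0]: t=0:+1/720 = 1/720
(3j)²=4/385 [(2 3 5; -1 2 -1)], sign=+1
⇒ 4πI² = 40/231
I = (-1)√(40/231/(4π)) = -0.11738675

-0.117387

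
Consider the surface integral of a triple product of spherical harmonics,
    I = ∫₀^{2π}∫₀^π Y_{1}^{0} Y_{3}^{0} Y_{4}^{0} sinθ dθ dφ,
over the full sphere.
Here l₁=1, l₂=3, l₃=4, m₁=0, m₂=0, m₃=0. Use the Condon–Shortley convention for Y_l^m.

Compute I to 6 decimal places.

Rules hold: Σm=0, L=8 even, 2≤4≤4.
N = 3·7·9 = 189
Δ = 0!·2!·6!/9! = 1/252
Racah Σ t=0..0: t=0:+1/36 = 1/36
⇒ 3j(1 3 4; 0 0 0)² = 4/63, sgn +1
(m-triple is (0,0,0) — same symbol as above.)
4πI² = N·(3j₀)²·(3jₘ)² = 16/21
I = +1·√(0.761905/4π) = 0.24623252

0.246233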